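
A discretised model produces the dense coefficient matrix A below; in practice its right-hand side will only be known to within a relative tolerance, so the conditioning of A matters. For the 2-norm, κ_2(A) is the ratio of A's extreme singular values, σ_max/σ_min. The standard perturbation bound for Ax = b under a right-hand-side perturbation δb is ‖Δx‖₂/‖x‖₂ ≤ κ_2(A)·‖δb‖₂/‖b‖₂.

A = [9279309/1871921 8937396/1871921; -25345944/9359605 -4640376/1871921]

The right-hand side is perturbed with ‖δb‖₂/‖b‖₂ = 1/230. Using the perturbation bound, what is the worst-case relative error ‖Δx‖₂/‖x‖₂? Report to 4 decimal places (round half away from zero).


M = AᵀA = [9671474966049/303121819225 1841795868276/60624363845; 1841795868276/60624363845 350900126928/12124872769]. tr(M)=21931008489/360430225, det(M)=148060224/360430225
char-poly roots: 1521/25 and 97344/14417209
σ_max=√(1521/25)=(39/5), σ_min=√(97344/14417209)=(312/3797) → κ = 94.9250
κ_2(A)·‖δb‖/‖b‖ = 0.4127

0.4127


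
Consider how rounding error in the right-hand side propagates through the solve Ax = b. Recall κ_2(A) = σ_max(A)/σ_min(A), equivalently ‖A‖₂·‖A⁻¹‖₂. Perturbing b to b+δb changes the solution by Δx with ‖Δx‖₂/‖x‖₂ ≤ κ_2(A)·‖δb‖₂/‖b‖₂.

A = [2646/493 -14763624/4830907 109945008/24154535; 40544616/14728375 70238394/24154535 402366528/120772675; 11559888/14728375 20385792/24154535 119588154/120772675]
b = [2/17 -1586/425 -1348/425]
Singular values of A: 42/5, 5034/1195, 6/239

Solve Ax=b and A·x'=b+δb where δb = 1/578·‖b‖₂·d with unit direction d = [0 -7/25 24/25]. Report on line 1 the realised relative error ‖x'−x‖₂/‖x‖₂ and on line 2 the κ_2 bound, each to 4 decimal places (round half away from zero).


0.0042
0.5789

from the listed singular values, σ₁ = 42/5, σ_n = 6/239
κ_2(A) = (42/5) / (6/239) = 334.6000
perturbation bound = 334.6000·1/578 = 0.5789
solve Ax = b  →  x = [54.7701 11.7732 -56.6512]
‖b‖₂ = 4.8990 and ‖x‖₂ = 79.6727
δb = ε·‖b‖·d = [0.0000 -0.0024 0.0081]; solving A·Δx = δb gives ‖Δx‖ = 0.3376
realised ‖Δx‖/‖x‖ = 0.0042
tightness: 0.0042 against a bound of 0.5789 (unrounded ratio ≈ 0.0073)


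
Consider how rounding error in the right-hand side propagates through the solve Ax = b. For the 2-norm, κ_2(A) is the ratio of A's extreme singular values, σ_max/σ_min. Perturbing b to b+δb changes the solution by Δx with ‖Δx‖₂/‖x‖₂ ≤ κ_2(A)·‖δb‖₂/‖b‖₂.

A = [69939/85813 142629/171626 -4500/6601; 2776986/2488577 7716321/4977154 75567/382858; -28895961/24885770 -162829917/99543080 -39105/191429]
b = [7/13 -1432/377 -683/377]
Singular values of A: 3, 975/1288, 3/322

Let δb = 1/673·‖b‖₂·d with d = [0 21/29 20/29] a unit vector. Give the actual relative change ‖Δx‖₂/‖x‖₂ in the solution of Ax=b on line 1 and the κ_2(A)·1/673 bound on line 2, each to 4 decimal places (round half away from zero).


σ_max = 3, σ_min = 3/322
κ = σ_max/σ_min = 3/(3/322) = 322.0000
worst-case relative error ≤ 322.0000 × 1/673 = 0.4785
solve Ax = b  →  x = [-335.0574 250.8764 -95.5327]
‖b‖ = 4.2426, ‖x‖ = 429.3355
with δb = [0.0000 0.0046 0.0043], A·Δx = δb → ‖Δx‖ = 0.6766
dividing the unrounded norms, ‖Δx‖/‖x‖ = 0.0016
tightness: 0.0016 against a bound of 0.4785 (unrounded ratio ≈ 0.0033)

0.0016
0.4785


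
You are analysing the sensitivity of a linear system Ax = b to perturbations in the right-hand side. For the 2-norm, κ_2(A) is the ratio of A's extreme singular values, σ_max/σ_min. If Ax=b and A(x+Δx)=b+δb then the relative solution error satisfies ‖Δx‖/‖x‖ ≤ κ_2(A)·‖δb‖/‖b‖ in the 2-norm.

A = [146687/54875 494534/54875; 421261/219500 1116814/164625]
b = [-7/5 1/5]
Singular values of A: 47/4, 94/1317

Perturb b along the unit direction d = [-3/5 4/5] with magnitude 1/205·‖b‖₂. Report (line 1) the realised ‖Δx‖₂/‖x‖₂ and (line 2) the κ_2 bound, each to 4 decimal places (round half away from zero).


from the listed singular values, σ₁ = 47/4, σ_n = 94/1317
κ_2(A) = (47/4) / (94/1317) = 164.6250
perturbation bound = 164.6250·1/205 = 0.8030
solve Ax = b  →  x = [-13.4740 3.8413]
‖b‖₂ = 1.4142 and ‖x‖₂ = 14.0109
re-solving with b+δb shifts x by Δx of norm 0.0967
dividing the unrounded norms, ‖Δx‖/‖x‖ = 0.0069
realised/bound (from unrounded values) ≈ 0.0086

0.0069
0.8030


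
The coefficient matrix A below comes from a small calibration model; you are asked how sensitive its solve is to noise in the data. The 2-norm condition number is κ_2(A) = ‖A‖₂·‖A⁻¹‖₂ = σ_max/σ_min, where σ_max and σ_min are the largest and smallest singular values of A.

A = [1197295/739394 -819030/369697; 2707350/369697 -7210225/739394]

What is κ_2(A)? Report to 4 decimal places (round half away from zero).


form AᵀA = [18294165025/325225156 -6097924800/81306289; -6097924800/81306289 32522656225/325225156] with trace 25408410625/162612578 and determinant 244140625/1300900624
char-poly roots: 625/4 and 390625/325225156
σ_max=√(625/4)=(25/2), σ_min=√(390625/325225156)=(625/18034) → κ = 360.6800

360.6800


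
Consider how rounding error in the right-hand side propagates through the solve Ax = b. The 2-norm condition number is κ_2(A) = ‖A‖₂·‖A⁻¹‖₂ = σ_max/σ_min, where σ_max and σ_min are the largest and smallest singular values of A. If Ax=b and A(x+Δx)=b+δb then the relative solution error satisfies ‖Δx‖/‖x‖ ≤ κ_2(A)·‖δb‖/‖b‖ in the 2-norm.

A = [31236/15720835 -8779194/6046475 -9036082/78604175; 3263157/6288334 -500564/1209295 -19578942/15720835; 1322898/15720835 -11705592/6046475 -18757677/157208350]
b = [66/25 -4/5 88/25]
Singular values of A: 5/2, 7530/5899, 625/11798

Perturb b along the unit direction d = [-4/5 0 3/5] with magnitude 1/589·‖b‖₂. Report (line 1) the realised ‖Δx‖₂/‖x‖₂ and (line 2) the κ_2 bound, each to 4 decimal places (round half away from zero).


0.0640
0.0801

from the listed singular values, σ₁ = 5/2, σ_n = 625/11798
condition number: (5/2) ÷ (625/11798) = 47.1920
worst-case relative error ≤ 47.1920 × 1/589 = 0.0801
solve Ax = b  →  x = [-0.4528 -1.9049 1.0868]
‖b‖ = 4.4721, ‖x‖ = 2.2394
Δx = A⁻¹·δb where δb = 1/589·4.4721·d; ‖Δx‖ = 0.1433
realised ‖Δx‖/‖x‖ = 0.0640
so the bound overstates the realised error by a factor of ≈ 1.2519 (computed from the unrounded values)


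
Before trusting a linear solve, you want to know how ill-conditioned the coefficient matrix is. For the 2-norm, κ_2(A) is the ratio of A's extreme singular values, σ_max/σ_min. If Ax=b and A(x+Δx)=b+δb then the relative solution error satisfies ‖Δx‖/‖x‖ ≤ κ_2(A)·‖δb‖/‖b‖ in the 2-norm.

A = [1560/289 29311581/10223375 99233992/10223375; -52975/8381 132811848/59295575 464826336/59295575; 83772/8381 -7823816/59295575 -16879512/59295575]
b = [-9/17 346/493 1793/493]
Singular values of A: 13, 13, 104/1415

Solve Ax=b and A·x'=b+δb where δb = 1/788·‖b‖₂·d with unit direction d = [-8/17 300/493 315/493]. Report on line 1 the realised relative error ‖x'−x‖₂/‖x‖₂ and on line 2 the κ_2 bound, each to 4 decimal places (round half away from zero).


0.0016
0.2245

σ_max = 13, σ_min = 104/1415
condition number: 13 ÷ (104/1415) = 176.8750
bound on ‖Δx‖/‖x‖: κ·ε = 176.8750·1/788 = 0.2245
solve Ax = b  →  x = [0.1719 -39.1859 11.4245]
‖b‖₂ = 3.7417 and ‖x‖₂ = 40.8177
re-solving with b+δb shifts x by Δx of norm 0.0646
relative error = 0.0016
so the bound overstates the realised error by a factor of ≈ 141.8168 (computed from the unrounded values)


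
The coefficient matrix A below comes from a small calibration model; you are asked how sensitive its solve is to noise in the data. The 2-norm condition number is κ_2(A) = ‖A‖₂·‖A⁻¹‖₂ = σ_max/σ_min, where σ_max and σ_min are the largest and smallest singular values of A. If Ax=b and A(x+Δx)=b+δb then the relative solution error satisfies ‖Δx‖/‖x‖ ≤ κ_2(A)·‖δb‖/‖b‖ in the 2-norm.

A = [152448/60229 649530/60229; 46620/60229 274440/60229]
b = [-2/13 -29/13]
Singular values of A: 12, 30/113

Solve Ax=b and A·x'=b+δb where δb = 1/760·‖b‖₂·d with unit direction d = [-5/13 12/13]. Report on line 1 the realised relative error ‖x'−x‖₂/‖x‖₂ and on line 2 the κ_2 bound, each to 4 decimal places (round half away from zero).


σ_max = 12, σ_min = 30/113
κ = σ_max/σ_min = 12/(30/113) = 45.2000
κ_2(A)·‖δb‖/‖b‖ = 0.0595
solve Ax = b  →  x = [7.3313 -1.7350]
‖b‖ = 2.2361, ‖x‖ = 7.5338
re-solving with b+δb shifts x by Δx of norm 0.0111
dividing the unrounded norms, ‖Δx‖/‖x‖ = 0.0015
tightness: 0.0015 against a bound of 0.0595 (unrounded ratio ≈ 0.0247)

0.0015
0.0595


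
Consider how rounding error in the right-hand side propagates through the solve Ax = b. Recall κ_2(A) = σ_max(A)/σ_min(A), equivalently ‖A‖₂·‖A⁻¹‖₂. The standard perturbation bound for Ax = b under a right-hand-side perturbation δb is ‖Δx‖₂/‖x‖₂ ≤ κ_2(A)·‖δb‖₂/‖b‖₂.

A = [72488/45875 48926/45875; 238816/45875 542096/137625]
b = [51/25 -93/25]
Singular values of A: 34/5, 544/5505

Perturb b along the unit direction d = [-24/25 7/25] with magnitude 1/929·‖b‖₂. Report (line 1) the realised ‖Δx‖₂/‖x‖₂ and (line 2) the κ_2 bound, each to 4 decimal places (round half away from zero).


0.0015
0.0741

σ_max = 34/5, σ_min = 544/5505
κ = σ_max/σ_min = (34/5)/(544/5505) = 68.8125
worst-case relative error ≤ 68.8125 × 1/929 = 0.0741
solve Ax = b  →  x = [17.8621 -24.5515]
‖b‖₂ = 4.2426 and ‖x‖₂ = 30.3617
Δx = A⁻¹·δb where δb = 1/929·4.2426·d; ‖Δx‖ = 0.0462
relative error = 0.0015
tightness: 0.0015 against a bound of 0.0741 (unrounded ratio ≈ 0.0205)


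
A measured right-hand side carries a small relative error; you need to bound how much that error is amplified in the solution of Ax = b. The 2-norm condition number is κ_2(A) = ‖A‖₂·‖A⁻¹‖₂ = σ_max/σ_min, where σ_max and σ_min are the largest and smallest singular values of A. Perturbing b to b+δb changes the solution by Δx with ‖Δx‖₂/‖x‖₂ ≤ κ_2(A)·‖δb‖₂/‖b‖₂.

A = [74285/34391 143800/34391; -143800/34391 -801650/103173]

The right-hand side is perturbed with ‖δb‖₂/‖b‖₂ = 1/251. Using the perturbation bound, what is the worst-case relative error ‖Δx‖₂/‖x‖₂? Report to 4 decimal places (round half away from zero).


AᵀA = [90646025/4092529 509771000/12277587; 509771000/12277587 2867642500/36832761]; tr = 12745525/127449, det = 62500/127449
λ_max, λ_min = (12745525/127449 ± √162416545275625/16243247601)/2 = 100, 625/127449
σ_max=√100=10, σ_min=√(625/127449)=(25/357) → κ = 142.8000
κ_2(A)·‖δb‖/‖b‖ = 0.5689

0.5689


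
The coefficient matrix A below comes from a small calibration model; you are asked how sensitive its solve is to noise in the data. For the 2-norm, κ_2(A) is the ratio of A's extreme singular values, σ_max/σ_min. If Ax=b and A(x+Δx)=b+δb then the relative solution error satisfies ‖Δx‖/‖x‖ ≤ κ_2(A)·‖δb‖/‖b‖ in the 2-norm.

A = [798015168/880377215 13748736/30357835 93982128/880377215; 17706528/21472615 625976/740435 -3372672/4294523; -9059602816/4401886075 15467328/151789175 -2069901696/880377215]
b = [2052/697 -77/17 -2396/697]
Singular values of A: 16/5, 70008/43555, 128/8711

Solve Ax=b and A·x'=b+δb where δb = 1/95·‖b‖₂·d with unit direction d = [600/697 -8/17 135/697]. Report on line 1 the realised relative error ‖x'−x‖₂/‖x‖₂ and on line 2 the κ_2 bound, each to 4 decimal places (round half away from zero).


0.0168
2.2924

σ_max = 16/5, σ_min = 128/8711
κ = σ_max/σ_min = (16/5)/(128/8711) = 217.7750
worst-case relative error ≤ 217.7750 × 1/95 = 2.2924
solve Ax = b  →  x = [-118.4935 216.6551 114.5772]
‖b‖₂ = 6.4031 and ‖x‖₂ = 272.2280
with δb = [0.0580 -0.0317 0.0131], A·Δx = δb → ‖Δx‖ = 4.5870
realised ‖Δx‖/‖x‖ = 0.0168
so the bound overstates the realised error by a factor of ≈ 136.0476 (computed from the unrounded values)


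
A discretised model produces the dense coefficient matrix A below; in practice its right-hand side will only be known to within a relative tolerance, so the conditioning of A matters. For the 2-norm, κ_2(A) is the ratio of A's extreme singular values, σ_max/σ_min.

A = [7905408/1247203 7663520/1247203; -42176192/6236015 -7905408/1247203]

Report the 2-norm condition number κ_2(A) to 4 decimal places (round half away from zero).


AᵀA = [3972910895104/46240051225 756642410496/9248010245; 756642410496/9248010245 144143893504/1849602049]; tr = 9008927744/54982225, det = 4194304/2199289
eigenvalues of AᵀA: λ = (tr ± √(tr²−4·det))/2 = 4096/25, 25600/2199289
σ_max=√(4096/25)=(64/5), σ_min=√(25600/2199289)=(160/1483) → κ = 118.6400

118.6400


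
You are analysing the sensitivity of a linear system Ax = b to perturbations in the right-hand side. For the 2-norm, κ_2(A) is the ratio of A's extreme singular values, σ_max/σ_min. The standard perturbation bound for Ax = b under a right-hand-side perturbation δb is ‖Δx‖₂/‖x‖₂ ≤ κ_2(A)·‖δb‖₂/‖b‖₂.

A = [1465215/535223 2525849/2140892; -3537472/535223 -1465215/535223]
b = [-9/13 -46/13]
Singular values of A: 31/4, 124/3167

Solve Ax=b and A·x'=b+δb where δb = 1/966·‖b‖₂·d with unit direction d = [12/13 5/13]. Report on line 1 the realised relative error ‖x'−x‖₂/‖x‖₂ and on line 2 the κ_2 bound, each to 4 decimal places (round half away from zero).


σ_max = 31/4, σ_min = 124/3167
κ_2(A) = (31/4) / (124/3167) = 197.9375
bound on ‖Δx‖/‖x‖: κ·ε = 197.9375·1/966 = 0.2049
solve Ax = b  →  x = [20.0037 -47.0025]
‖b‖ = 3.6056, ‖x‖ = 51.0821
with δb = [0.0034 0.0014], A·Δx = δb → ‖Δx‖ = 0.0953
dividing the unrounded norms, ‖Δx‖/‖x‖ = 0.0019
so the bound overstates the realised error by a factor of ≈ 109.7991 (computed from the unrounded values)

0.0019
0.2049


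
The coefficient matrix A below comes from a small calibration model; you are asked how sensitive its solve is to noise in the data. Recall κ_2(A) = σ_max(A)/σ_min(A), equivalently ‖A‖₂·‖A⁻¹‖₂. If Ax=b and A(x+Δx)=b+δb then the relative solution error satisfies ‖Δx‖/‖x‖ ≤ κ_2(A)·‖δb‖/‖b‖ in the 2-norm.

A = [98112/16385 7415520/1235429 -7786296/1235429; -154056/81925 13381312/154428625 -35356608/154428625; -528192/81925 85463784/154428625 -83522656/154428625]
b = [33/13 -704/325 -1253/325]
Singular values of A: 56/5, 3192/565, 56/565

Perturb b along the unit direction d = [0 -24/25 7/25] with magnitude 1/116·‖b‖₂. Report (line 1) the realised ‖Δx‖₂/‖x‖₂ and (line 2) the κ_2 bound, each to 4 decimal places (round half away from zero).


σ_max = 56/5, σ_min = 56/565
κ_2(A) = (56/5) / (56/565) = 113.0000
bound on ‖Δx‖/‖x‖: κ·ε = 113.0000·1/116 = 0.9741
solve Ax = b  →  x = [0.6248 7.2107 7.0582]
2-norm of b is 5.0990; of x, 10.1096
δb = ε·‖b‖·d = [0.0000 -0.0422 0.0123]; solving A·Δx = δb gives ‖Δx‖ = 0.4435
realised ‖Δx‖/‖x‖ = 0.0439
so the bound overstates the realised error by a factor of ≈ 22.2057 (computed from the unrounded values)

0.0439
0.9741


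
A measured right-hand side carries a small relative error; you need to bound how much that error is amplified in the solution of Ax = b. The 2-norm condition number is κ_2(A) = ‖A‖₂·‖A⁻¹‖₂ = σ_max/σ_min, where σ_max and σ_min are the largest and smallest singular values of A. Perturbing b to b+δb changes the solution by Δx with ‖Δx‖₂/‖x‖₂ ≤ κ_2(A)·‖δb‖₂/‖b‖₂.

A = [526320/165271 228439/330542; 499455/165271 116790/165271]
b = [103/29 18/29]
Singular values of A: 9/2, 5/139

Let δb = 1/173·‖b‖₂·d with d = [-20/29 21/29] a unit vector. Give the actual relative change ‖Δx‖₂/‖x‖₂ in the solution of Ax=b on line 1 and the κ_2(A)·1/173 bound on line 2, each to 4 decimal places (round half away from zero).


0.0104
0.7231

from the listed singular values, σ₁ = 9/2, σ_n = 5/139
κ_2(A) = (9/2) / (5/139) = 125.1000
worst-case relative error ≤ 125.1000 × 1/173 = 0.7231
solve Ax = b  →  x = [12.8553 -54.0976]
2-norm of b is 3.6056; of x, 55.6040
δb = ε·‖b‖·d = [-0.0144 0.0151]; solving A·Δx = δb gives ‖Δx‖ = 0.5794
dividing the unrounded norms, ‖Δx‖/‖x‖ = 0.0104
tightness: 0.0104 against a bound of 0.7231 (unrounded ratio ≈ 0.0144)


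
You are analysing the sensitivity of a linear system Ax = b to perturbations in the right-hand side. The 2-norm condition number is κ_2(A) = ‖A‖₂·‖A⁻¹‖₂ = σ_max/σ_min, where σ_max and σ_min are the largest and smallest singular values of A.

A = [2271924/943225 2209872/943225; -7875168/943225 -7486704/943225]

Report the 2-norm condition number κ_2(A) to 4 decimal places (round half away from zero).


325.2500

form AᵀA = [3706477776/49085429 3529915200/49085429; 3529915200/49085429 3361890816/49085429] with trace 243736848/1692601 and determinant 331776/1692601
solving λ² − 243736848/1692601·λ + 331776/1692601 = 0 gives λ = 144, 2304/1692601
so κ_2 = √(144 / (2304/1692601)) = 325.2500


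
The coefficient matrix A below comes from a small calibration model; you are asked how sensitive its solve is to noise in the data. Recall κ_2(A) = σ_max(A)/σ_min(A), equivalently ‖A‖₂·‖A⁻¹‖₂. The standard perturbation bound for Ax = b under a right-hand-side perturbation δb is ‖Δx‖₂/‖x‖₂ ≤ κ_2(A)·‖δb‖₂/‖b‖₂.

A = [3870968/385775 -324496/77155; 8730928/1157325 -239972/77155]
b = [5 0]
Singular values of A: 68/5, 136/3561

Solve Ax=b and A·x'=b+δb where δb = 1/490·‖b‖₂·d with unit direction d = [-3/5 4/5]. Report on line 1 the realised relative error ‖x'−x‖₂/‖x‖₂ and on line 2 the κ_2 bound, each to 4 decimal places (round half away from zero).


0.0034
0.7267

σ_max = 68/5, σ_min = 136/3561
κ = σ_max/σ_min = (68/5)/(136/3561) = 356.1000
κ_2(A)·‖δb‖/‖b‖ = 0.7267
solve Ax = b  →  x = [-29.9406 -72.6222]
‖b‖ = 5.0000, ‖x‖ = 78.5520
δb = ε·‖b‖·d = [-0.0061 0.0082]; solving A·Δx = δb gives ‖Δx‖ = 0.2672
dividing the unrounded norms, ‖Δx‖/‖x‖ = 0.0034
so the bound overstates the realised error by a factor of ≈ 213.6615 (computed from the unrounded values)


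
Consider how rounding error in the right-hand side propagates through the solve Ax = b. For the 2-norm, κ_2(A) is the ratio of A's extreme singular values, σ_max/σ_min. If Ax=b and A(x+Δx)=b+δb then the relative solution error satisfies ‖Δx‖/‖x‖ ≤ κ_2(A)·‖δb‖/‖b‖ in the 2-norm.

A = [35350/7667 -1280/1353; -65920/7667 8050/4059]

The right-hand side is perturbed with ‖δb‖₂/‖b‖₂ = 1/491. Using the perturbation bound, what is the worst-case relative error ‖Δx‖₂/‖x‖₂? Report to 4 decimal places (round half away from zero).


form AᵀA = [19360100/203401 -39200000/1830609; -39200000/1830609 79548100/16475481] with trace 980200/9801 and determinant 10000/9801
eigenvalues of AᵀA: λ = (tr ± √(tr²−4·det))/2 = 100, 100/9801
κ = σ_max/σ_min = 10/(10/99) = 99.0000
perturbation bound = 99.0000·1/491 = 0.2016

0.2016


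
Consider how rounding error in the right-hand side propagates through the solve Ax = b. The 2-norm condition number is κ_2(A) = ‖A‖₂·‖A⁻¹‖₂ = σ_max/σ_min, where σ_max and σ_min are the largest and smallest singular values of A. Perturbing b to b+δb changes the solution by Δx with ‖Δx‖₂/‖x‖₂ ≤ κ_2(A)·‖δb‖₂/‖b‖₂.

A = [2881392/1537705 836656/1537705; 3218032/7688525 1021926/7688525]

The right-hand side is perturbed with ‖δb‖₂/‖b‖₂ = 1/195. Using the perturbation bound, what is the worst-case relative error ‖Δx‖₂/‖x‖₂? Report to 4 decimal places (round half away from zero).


form AᵀA = [129634875904/35165625625 37809005472/35165625625; 37809005472/35165625625 11031626596/35165625625] with trace 225066404/56265001 and determinant 25600/56265001
eigenvalues of AᵀA: λ = (tr ± √(tr²−4·det))/2 = 4, 6400/56265001
so κ_2 = √(4 / (6400/56265001)) = 187.5250
worst-case relative error ≤ 187.5250 × 1/195 = 0.9617

0.9617


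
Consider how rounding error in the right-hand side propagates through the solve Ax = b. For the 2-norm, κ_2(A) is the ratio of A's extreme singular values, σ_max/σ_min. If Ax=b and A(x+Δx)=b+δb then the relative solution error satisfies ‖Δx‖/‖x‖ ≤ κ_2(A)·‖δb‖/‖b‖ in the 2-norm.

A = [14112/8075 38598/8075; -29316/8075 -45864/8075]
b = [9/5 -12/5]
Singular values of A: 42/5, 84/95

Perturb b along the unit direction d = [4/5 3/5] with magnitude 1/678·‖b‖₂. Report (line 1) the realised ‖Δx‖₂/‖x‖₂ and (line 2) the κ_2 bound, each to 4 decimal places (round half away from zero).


largest singular value 42/5, smallest 84/95
condition number: (42/5) ÷ (84/95) = 9.5000
worst-case relative error ≤ 9.5000 × 1/678 = 0.0140
solve Ax = b  →  x = [0.1681 0.3151]
‖b‖ = 3.0000, ‖x‖ = 0.3571
with δb = [0.0035 0.0027], A·Δx = δb → ‖Δx‖ = 0.0050
realised ‖Δx‖/‖x‖ = 0.0140
tightness: 0.0140 against a bound of 0.0140; the bound is attained (ratio 1)

0.0140
0.0140


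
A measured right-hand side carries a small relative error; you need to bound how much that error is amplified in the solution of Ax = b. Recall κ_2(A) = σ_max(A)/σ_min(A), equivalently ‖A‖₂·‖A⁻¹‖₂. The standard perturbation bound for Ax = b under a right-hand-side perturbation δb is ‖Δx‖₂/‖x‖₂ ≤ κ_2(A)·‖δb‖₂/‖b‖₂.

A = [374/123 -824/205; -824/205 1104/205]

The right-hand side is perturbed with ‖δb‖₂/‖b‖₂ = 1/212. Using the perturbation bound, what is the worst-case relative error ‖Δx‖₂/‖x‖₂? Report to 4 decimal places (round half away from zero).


AᵀA = [9607684/378225 -4269968/126075; -4269968/126075 1897792/42025]; tr = 26687812/378225, det = 50176/1050625
char-poly roots: 1764/25 and 256/378225
κ_2(A) = √(λ_max/λ_min) = √((1764/25) / (256/378225)) = 322.8750
bound on ‖Δx‖/‖x‖: κ·ε = 322.8750·1/212 = 1.5230

1.5230


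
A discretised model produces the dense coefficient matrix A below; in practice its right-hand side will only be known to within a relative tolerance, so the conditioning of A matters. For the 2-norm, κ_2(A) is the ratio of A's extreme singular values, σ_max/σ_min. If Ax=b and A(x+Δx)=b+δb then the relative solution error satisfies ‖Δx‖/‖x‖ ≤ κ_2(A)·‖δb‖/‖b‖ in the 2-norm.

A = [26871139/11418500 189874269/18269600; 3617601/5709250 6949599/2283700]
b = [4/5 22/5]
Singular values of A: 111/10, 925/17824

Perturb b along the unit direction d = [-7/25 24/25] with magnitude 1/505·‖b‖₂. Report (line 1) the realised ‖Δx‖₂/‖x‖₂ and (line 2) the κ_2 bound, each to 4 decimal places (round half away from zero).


0.0022
0.4235

σ_max = 111/10, σ_min = 925/17824
κ = σ_max/σ_min = (111/10)/(925/17824) = 213.8880
perturbation bound = 213.8880·1/505 = 0.4235
solve Ax = b  →  x = [-75.1573 17.0951]
‖b‖ = 4.4721, ‖x‖ = 77.0770
re-solving with b+δb shifts x by Δx of norm 0.1706
relative error = 0.0022
so the bound overstates the realised error by a factor of ≈ 191.3078 (computed from the unrounded values)


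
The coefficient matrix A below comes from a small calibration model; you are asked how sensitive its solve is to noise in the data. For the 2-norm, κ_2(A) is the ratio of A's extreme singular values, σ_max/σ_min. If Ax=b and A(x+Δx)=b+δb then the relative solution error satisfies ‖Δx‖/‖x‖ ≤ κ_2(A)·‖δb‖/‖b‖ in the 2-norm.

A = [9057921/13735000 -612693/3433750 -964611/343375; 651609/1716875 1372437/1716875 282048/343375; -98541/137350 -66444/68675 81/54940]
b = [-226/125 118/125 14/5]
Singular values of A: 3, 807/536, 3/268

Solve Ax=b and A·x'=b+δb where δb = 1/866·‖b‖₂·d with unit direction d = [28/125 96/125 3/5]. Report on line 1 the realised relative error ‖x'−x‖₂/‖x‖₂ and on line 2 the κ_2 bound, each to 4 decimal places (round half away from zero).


largest singular value 3, smallest 3/268
κ_2(A) = 3 / (3/268) = 268.0000
perturbation bound = 268.0000·1/866 = 0.3095
solve Ax = b  →  x = [138.5331 -105.5603 39.8699]
‖b‖ = 3.4641, ‖x‖ = 178.6728
with δb = [0.0009 0.0031 0.0024], A·Δx = δb → ‖Δx‖ = 0.3573
relative error = 0.0020
realised/bound (from unrounded values) ≈ 0.0065

0.0020
0.3095


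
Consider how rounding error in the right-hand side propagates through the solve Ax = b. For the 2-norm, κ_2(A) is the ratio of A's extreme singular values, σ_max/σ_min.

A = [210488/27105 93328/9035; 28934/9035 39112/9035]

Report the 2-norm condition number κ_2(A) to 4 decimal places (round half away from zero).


AᵀA = [306744292/4347225 136327952/1449075; 136327952/1449075 60590912/483025]; tr = 34082500/173889, det = 50176/173889
λ_max, λ_min = (34082500/173889 ± √1161581906032144/30237384321)/2 = 196, 256/173889
so κ_2 = √(196 / (256/173889)) = 364.8750

364.8750


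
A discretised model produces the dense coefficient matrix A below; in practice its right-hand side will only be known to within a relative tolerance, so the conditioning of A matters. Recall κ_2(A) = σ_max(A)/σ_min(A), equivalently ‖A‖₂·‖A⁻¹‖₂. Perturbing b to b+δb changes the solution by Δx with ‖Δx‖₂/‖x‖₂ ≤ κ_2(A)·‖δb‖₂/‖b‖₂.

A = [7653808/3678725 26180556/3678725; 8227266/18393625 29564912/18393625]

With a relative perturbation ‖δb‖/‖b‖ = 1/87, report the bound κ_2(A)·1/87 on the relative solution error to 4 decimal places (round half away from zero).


AᵀA = [911485620676/201264390625 3124784128032/201264390625; 3124784128032/201264390625 10713635831824/201264390625]; tr = 18600194324/322023025, det = 8340544/322023025
λ_max, λ_min = (18600194324/322023025 ± √345956485501725714576/103698828630150625)/2 = 1444/25, 5776/12880921
so κ_2 = √((1444/25) / (5776/12880921)) = 358.9000
perturbation bound = 358.9000·1/87 = 4.1253

4.1253


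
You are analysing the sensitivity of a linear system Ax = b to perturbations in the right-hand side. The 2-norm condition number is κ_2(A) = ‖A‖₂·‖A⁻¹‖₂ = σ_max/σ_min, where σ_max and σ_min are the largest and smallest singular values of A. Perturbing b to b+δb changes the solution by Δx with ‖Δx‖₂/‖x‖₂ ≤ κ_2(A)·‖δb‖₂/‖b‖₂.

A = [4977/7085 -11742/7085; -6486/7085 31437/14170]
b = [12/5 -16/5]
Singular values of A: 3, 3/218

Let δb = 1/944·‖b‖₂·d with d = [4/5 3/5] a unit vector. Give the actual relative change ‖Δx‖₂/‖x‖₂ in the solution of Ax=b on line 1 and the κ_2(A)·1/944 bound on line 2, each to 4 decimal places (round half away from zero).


σ_max = 3, σ_min = 3/218
condition number: 3 ÷ (3/218) = 218.0000
bound on ‖Δx‖/‖x‖: κ·ε = 218.0000·1/944 = 0.2309
solve Ax = b  →  x = [0.5128 -1.2308]
‖b‖ = 4.0000, ‖x‖ = 1.3333
Δx = A⁻¹·δb where δb = 1/944·4.0000·d; ‖Δx‖ = 0.3079
relative error = 0.2309
tightness: 0.2309 against a bound of 0.2309; the bound is attained (ratio 1)

0.2309
0.2309


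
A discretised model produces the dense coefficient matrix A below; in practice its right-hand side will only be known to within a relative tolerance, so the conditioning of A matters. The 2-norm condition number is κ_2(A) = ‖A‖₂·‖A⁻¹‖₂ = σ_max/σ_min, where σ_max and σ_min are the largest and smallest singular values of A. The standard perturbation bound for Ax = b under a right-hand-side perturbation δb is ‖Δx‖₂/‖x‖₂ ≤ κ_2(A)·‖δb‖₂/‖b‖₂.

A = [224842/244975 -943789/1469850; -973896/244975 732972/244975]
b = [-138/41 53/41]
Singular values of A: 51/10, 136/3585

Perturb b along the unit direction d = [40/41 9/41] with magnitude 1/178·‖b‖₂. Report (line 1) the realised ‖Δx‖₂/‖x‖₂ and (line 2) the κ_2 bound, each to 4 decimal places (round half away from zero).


largest singular value 51/10, smallest 136/3585
κ = σ_max/σ_min = (51/10)/(136/3585) = 134.4375
worst-case relative error ≤ 134.4375 × 1/178 = 0.7553
solve Ax = b  →  x = [-47.7623 -63.0294]
‖b‖₂ = 3.6056 and ‖x‖₂ = 79.0819
Δx = A⁻¹·δb where δb = 1/178·3.6056·d; ‖Δx‖ = 0.5340
realised ‖Δx‖/‖x‖ = 0.0068
so the bound overstates the realised error by a factor of ≈ 111.8601 (computed from the unrounded values)

0.0068
0.7553


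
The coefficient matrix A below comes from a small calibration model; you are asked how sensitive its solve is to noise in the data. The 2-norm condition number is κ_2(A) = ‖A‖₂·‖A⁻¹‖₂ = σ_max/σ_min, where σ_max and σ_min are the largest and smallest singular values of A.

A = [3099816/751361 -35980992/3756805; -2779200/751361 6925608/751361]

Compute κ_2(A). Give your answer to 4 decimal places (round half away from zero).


form AᵀA = [20609764416/671276281 -247054344192/3356381405; -247054344192/3356381405 2965199690304/16781907025] with trace 20594342016/99301225 and determinant 26873856/3972049
char-poly roots: 5184/25 and 129600/3972049
σ_max=√(5184/25)=(72/5), σ_min=√(129600/3972049)=(360/1993) → κ = 79.7200

79.7200


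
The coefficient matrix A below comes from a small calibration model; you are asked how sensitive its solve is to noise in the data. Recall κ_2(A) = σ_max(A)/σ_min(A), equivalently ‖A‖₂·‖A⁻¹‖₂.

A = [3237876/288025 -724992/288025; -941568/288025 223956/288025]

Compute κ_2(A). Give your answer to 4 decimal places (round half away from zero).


AᵀA = [18192626064/132733441 -4093286400/132733441; -4093286400/132733441 921231504/132733441]; tr = 11370528/78961, det = 20736/78961
char-poly roots: 144 and 144/78961
σ_max=√144=12, σ_min=√(144/78961)=(12/281) → κ = 281.0000

281.0000


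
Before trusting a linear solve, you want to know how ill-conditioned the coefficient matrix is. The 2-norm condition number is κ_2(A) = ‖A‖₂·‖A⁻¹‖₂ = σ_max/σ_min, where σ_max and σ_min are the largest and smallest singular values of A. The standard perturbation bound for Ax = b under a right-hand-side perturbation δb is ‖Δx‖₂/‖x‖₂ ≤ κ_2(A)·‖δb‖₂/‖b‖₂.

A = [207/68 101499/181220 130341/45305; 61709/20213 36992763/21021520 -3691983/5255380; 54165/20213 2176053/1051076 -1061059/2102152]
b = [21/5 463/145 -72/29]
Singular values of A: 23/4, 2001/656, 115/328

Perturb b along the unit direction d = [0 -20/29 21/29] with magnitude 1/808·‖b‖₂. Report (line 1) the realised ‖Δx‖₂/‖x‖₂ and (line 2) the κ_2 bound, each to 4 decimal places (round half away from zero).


0.0018
0.0203

σ_max = 23/4, σ_min = 115/328
κ = σ_max/σ_min = (23/4)/(115/328) = 16.4000
κ_2(A)·‖δb‖/‖b‖ = 0.0203
solve Ax = b  →  x = [5.8292 -9.4438 -2.8694]
‖b‖ = 5.8310, ‖x‖ = 11.4629
re-solving with b+δb shifts x by Δx of norm 0.0206
realised ‖Δx‖/‖x‖ = 0.0018
realised/bound (from unrounded values) ≈ 0.0885


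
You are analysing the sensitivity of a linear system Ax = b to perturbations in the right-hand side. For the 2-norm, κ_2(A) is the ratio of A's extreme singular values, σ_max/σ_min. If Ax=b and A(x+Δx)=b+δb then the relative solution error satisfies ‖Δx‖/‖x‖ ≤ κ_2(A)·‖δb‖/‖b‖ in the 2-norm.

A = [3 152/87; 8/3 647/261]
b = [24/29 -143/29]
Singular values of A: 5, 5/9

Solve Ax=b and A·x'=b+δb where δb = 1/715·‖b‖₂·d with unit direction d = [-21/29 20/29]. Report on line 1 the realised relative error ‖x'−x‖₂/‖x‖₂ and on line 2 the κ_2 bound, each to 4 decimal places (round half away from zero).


from the listed singular values, σ₁ = 5, σ_n = 5/9
κ_2(A) = 5 / (5/9) = 9.0000
κ_2(A)·‖δb‖/‖b‖ = 0.0126
solve Ax = b  →  x = [3.8400 -6.1200]
‖b‖ = 5.0000, ‖x‖ = 7.2250
δb = ε·‖b‖·d = [-0.0051 0.0048]; solving A·Δx = δb gives ‖Δx‖ = 0.0126
dividing the unrounded norms, ‖Δx‖/‖x‖ = 0.0017
realised/bound (from unrounded values) ≈ 0.1384

0.0017
0.0126


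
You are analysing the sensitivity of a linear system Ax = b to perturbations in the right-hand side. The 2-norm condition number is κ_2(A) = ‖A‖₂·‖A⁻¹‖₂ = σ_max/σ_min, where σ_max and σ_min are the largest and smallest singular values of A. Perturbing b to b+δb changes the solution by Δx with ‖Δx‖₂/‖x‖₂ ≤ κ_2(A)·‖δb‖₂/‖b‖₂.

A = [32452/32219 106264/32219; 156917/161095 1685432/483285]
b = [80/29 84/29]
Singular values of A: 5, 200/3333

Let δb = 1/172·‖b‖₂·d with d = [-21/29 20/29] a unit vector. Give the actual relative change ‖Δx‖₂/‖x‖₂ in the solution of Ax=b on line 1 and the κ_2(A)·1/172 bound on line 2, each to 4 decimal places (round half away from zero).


0.4844
0.4844

σ_max = 5, σ_min = 200/3333
κ_2(A) = 5 / (200/3333) = 83.3250
bound on ‖Δx‖/‖x‖: κ·ε = 83.3250·1/172 = 0.4844
solve Ax = b  →  x = [0.2240 0.7680]
‖b‖ = 4.0000, ‖x‖ = 0.8000
δb = ε·‖b‖·d = [-0.0168 0.0160]; solving A·Δx = δb gives ‖Δx‖ = 0.3876
relative error = 0.4844
realised/bound = 1 exactly: the bound is attained for this b and d


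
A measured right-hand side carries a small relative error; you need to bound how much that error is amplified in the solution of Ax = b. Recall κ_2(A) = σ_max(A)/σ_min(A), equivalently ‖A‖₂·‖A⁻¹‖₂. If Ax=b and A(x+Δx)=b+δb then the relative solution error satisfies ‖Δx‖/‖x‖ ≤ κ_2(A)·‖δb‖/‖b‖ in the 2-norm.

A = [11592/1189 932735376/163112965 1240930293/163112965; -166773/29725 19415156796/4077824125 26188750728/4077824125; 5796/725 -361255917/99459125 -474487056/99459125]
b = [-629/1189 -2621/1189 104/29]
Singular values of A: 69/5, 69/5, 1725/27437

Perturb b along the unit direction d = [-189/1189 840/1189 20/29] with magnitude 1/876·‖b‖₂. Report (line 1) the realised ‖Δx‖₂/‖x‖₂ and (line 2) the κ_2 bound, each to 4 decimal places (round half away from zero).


0.0048
0.2506

σ_max = 69/5, σ_min = 1725/27437
κ_2(A) = (69/5) / (1725/27437) = 219.4960
bound on ‖Δx‖/‖x‖: κ·ε = 219.4960·1/876 = 0.2506
solve Ax = b  →  x = [0.1884 -12.8635 9.3578]
‖b‖₂ = 4.2426 and ‖x‖₂ = 15.9083
δb = ε·‖b‖·d = [-0.0008 0.0034 0.0033]; solving A·Δx = δb gives ‖Δx‖ = 0.0770
relative error = 0.0048
tightness: 0.0048 against a bound of 0.2506 (unrounded ratio ≈ 0.0193)


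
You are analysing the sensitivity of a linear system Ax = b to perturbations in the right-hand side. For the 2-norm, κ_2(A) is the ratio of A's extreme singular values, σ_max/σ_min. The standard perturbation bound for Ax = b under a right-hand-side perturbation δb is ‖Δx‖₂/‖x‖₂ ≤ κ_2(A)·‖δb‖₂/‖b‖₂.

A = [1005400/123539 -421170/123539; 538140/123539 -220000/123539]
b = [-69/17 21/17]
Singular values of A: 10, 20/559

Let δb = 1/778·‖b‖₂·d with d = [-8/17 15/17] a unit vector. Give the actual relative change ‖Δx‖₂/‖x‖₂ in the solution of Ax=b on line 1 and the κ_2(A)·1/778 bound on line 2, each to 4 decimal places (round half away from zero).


0.0018
0.3593

largest singular value 10, smallest 20/559
κ = σ_max/σ_min = 10/(20/559) = 279.5000
κ_2(A)·‖δb‖/‖b‖ = 0.3593
solve Ax = b  →  x = [31.9731 77.5154]
2-norm of b is 4.2426; of x, 83.8505
re-solving with b+δb shifts x by Δx of norm 0.1524
relative error = 0.0018
so the bound overstates the realised error by a factor of ≈ 197.6376 (computed from the unrounded values)


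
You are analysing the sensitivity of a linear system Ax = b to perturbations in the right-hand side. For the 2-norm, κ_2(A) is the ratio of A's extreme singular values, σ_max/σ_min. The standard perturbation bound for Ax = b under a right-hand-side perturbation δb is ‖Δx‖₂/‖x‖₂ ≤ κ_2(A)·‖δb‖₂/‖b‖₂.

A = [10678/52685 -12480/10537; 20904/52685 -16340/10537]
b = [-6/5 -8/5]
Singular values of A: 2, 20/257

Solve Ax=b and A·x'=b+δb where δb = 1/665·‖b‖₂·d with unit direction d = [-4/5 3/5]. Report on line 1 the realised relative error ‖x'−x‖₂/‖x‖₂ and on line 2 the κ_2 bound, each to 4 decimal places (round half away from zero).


from the listed singular values, σ₁ = 2, σ_n = 20/257
κ = σ_max/σ_min = 2/(20/257) = 25.7000
perturbation bound = 25.7000·1/665 = 0.0386
solve Ax = b  →  x = [-0.2195 0.9756]
‖b‖ = 2.0000, ‖x‖ = 1.0000
δb = ε·‖b‖·d = [-0.0024 0.0018]; solving A·Δx = δb gives ‖Δx‖ = 0.0386
dividing the unrounded norms, ‖Δx‖/‖x‖ = 0.0386
so the bound is sharp here: realised error equals the bound

0.0386
0.0386


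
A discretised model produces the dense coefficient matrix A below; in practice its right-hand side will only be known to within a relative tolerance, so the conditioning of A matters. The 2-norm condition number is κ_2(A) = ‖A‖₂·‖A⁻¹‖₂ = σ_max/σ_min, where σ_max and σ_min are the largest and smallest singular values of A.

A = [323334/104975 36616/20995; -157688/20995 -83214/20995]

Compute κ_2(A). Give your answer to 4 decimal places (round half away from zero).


95.0000

AᵀA = [4296937924/65205625 458274816/13041125; 458274816/13041125 48907108/2608225]; tr = 19099016/225625, det = 4477456/5640625
char-poly roots: 2116/25 and 2116/225625
σ_max=√(2116/25)=(46/5), σ_min=√(2116/225625)=(46/475) → κ = 95.0000


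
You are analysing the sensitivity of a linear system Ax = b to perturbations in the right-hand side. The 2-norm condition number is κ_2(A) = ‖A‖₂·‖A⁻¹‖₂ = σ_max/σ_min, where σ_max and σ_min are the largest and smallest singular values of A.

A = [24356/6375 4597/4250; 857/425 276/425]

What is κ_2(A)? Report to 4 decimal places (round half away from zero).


AᵀA = [2624449/140625 255094/46875; 255094/46875 99481/62500]; tr = 18229/900, det = 9/100
char-poly roots: 81/4 and 1/225
κ = σ_max/σ_min = (9/2)/(1/15) = 67.5000

67.5000


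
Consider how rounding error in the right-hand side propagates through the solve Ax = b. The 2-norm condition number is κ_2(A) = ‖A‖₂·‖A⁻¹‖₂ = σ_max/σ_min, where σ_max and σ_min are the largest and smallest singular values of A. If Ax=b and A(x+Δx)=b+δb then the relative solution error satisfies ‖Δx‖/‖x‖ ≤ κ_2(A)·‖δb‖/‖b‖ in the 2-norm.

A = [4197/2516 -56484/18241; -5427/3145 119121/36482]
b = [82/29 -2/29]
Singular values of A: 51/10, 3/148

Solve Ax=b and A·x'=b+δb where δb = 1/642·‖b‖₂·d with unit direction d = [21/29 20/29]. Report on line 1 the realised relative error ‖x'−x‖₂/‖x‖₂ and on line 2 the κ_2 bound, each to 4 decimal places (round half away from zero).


from the listed singular values, σ₁ = 51/10, σ_n = 3/148
κ = σ_max/σ_min = (51/10)/(3/148) = 251.6000
κ_2(A)·‖δb‖/‖b‖ = 0.3919
solve Ax = b  →  x = [87.2434 46.0854]
2-norm of b is 2.8284; of x, 98.6674
re-solving with b+δb shifts x by Δx of norm 0.2173
realised ‖Δx‖/‖x‖ = 0.0022
tightness: 0.0022 against a bound of 0.3919 (unrounded ratio ≈ 0.0056)

0.0022
0.3919


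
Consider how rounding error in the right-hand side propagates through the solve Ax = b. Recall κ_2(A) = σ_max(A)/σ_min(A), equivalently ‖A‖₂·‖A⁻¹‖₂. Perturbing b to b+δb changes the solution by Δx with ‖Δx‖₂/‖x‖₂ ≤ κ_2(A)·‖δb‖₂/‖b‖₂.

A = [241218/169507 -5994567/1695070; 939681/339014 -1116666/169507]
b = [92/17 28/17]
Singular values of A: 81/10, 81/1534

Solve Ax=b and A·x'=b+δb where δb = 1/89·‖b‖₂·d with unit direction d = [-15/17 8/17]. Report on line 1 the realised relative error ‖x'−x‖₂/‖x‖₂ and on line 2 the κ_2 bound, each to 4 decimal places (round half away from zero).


σ_max = 81/10, σ_min = 81/1534
condition number: (81/10) ÷ (81/1534) = 153.4000
worst-case relative error ≤ 153.4000 × 1/89 = 1.7236
solve Ax = b  →  x = [-69.7360 -29.5916]
2-norm of b is 5.6569; of x, 75.7547
δb = ε·‖b‖·d = [-0.0561 0.0299]; solving A·Δx = δb gives ‖Δx‖ = 1.2037
realised ‖Δx‖/‖x‖ = 0.0159
so the bound overstates the realised error by a factor of ≈ 108.4725 (computed from the unrounded values)

0.0159
1.7236
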